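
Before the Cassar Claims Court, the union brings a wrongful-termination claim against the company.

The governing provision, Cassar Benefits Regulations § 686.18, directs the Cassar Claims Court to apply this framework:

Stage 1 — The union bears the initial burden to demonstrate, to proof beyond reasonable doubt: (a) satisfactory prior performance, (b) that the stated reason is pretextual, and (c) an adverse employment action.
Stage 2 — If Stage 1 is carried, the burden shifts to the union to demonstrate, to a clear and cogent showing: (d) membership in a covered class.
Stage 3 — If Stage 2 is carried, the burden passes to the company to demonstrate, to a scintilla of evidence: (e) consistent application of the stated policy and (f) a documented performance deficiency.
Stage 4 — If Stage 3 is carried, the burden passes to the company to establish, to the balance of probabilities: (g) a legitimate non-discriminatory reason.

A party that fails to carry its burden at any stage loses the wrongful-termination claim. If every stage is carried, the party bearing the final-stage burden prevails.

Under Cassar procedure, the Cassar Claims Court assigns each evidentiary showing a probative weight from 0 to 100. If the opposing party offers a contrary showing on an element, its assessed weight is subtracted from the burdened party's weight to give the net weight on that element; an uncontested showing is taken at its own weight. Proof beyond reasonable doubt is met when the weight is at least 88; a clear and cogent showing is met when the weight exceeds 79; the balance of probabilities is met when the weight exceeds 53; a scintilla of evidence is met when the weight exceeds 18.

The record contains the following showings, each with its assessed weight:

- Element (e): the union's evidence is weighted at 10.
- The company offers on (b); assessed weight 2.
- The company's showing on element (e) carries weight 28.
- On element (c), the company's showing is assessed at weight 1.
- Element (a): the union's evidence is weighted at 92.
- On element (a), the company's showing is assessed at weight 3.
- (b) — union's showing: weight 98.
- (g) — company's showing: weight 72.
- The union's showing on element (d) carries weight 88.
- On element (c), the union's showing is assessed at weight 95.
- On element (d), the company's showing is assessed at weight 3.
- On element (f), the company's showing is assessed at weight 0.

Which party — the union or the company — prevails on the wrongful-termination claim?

union

Stage 1 (union, proof beyond reasonable doubt, weight is at least 88): (a) net 92−3=89 ≥ 88 — meets; (b) net 98−2=96 ≥ 88 — meets; (c) net 95−1=94 ≥ 88 — meets.
  Stage 1 carried; the burden remains with the union.
Stage 2 (union, a clear and cogent showing, weight exceeds 79): (d) net 88−3=85 > 79 — meets.
  Stage 2 carried; the burden shifts to the company.
Stage 3 (company, a scintilla of evidence, weight exceeds 18): (e) net 28−10=18 ≤ 18 — fails; (f) 0 ≤ 18 — fails.
  Stage 3 not carried; the company fails its burden.
The analysis ends at Stage 3; the union prevails.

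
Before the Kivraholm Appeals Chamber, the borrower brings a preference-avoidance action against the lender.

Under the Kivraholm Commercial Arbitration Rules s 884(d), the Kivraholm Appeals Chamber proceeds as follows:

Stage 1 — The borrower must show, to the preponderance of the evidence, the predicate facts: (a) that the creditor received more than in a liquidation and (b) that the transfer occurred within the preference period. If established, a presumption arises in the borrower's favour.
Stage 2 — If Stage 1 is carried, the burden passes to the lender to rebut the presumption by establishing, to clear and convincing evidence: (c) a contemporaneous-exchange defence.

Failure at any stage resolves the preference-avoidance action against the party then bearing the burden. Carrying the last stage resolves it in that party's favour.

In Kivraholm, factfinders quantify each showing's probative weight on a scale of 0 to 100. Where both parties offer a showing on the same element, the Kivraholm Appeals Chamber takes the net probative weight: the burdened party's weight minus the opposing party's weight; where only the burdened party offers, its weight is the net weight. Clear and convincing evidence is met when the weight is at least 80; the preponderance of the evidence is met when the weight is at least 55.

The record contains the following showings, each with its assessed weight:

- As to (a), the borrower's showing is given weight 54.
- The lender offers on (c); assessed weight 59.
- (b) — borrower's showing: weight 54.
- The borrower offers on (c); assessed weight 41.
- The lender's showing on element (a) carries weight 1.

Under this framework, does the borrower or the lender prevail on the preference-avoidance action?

lender

Stage 1 — burden on borrower; standard: the preponderance of the evidence (weight is at least 55).
    (a): 54 − 1 = 53 < 55 [not met]
    (b): 54 < 55 [not met]
  Stage 1 not carried; the borrower fails its burden.
So the lender prevails.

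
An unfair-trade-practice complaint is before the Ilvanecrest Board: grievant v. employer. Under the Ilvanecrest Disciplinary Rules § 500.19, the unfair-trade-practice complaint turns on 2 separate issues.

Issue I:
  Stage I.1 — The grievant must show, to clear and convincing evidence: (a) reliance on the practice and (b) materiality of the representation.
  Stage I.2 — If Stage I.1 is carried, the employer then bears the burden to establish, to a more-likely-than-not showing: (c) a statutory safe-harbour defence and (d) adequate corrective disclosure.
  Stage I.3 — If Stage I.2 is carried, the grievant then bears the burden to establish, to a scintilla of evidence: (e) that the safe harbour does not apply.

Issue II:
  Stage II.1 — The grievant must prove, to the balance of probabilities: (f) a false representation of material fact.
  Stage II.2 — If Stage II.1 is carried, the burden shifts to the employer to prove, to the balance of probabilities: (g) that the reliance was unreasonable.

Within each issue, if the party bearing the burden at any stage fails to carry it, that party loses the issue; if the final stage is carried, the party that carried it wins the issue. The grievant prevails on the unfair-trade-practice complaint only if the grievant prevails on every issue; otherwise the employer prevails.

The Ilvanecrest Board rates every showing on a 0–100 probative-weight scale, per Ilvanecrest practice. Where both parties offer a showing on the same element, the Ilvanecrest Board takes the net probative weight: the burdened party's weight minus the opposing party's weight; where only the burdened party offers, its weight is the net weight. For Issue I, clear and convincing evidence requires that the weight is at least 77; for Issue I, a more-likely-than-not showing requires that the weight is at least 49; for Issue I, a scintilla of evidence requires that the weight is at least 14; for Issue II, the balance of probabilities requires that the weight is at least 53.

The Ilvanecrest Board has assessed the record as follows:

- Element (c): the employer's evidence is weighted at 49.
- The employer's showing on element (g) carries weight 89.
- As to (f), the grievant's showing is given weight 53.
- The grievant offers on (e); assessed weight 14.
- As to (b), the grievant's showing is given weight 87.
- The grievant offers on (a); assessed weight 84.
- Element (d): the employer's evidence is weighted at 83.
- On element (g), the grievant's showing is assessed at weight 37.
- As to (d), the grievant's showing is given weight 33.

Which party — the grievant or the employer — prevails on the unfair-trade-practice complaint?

— Issue I —
Stage I.1 — burden on grievant; standard: clear and convincing evidence (weight is at least 77).
    (a): 84 ≥ 77 [met]
    (b): 87 ≥ 77 [met]
  The grievant carries Stage I.1; the employer now bears the burden.
Stage I.2 — burden on employer; standard: a more-likely-than-not showing (weight is at least 49).
    (c): 49 ≥ 49 [met]
    (d): 83 − 33 = 50 ≥ 49 [met]
  The employer carries Stage I.2; the grievant now bears the burden.
Stage I.3 — burden on grievant; standard: a scintilla of evidence (weight is at least 14).
    (e): 14 ≥ 14 [met]
  All elements met at the final stage.
Every stage carried; the grievant prevails on this issue.
— Issue II —
Stage II.1 — burden on grievant; standard: the balance of probabilities (weight is at least 53).
    (f): 53 ≥ 53 [met]
  All elements met. The burden passes to the employer.
Stage II.2 — burden on employer; standard: the balance of probabilities (weight is at least 53).
    (g): 89 − 37 = 52 < 53 [not met]
  The employer does not carry Stage II.2.
So the grievant prevails on this issue.
Per-issue: Issue I → grievant; Issue II → grievant. The grievant must prevail on every issue; overall, the grievant prevails.

grievant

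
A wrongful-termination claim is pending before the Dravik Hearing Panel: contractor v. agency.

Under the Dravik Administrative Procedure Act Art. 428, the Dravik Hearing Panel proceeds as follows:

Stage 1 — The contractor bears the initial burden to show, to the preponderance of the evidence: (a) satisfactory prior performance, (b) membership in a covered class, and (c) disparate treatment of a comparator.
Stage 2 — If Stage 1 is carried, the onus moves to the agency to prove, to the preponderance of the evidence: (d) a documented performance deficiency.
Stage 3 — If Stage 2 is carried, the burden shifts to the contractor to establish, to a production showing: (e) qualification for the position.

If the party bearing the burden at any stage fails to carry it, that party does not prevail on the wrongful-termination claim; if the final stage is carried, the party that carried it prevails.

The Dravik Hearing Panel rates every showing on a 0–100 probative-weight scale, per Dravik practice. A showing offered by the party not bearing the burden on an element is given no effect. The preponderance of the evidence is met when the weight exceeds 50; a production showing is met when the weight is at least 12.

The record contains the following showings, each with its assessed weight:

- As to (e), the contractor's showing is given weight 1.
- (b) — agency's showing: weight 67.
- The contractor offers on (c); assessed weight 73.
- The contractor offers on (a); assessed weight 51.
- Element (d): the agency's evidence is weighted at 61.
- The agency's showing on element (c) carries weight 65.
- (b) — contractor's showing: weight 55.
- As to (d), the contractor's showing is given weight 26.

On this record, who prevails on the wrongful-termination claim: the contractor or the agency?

agency

Stage 1 (contractor, the preponderance of the evidence, weight exceeds 50): (a) 51 > 50 — meets; (b) 55 (agency's 67 disregarded) > 50 — meets; (c) 73 (agency's 65 disregarded) > 50 — meets.
  The contractor carries Stage 1; the agency now bears the burden.
Stage 2 (agency, the preponderance of the evidence, weight exceeds 50): (d) 61 (contractor's 26 disregarded) > 50 — meets.
  The agency carries Stage 2; the contractor now bears the burden.
Stage 3 (contractor, a production showing, weight is at least 12): (e) 1 < 12 — fails.
  The contractor does not carry Stage 3.
So the agency prevails.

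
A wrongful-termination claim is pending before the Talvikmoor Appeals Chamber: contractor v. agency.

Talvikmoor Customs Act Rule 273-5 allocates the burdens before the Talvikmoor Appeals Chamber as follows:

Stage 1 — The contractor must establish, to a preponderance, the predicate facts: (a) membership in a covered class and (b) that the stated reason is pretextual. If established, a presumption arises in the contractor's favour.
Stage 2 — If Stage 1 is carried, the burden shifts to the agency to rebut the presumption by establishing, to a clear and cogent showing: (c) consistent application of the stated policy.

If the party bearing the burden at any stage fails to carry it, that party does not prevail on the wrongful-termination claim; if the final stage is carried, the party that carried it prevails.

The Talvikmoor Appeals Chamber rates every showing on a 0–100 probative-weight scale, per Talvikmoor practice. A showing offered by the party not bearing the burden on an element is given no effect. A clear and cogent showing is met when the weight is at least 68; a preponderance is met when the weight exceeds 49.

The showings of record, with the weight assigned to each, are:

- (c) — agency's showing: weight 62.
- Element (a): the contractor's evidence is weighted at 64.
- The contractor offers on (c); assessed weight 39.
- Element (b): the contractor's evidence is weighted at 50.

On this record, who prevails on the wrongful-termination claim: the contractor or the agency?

At Stage 1 the contractor must meet a preponderance (weight exceeds 49): on (a) the weight is 64, > 49, so (a) meets the standard; on (b) the weight is 50, which does exceed 49, so (b) meets the standard.
  Stage 1 is satisfied; the onus moves to the agency.
At Stage 2 the agency must meet a clear and cogent showing (weight is at least 68): on (c) the weight is 62 (the contractor's 39 is given no effect), which does not reach 68, so (c) does not meet the standard.
  The agency does not carry Stage 2.
So the contractor prevails.

contractor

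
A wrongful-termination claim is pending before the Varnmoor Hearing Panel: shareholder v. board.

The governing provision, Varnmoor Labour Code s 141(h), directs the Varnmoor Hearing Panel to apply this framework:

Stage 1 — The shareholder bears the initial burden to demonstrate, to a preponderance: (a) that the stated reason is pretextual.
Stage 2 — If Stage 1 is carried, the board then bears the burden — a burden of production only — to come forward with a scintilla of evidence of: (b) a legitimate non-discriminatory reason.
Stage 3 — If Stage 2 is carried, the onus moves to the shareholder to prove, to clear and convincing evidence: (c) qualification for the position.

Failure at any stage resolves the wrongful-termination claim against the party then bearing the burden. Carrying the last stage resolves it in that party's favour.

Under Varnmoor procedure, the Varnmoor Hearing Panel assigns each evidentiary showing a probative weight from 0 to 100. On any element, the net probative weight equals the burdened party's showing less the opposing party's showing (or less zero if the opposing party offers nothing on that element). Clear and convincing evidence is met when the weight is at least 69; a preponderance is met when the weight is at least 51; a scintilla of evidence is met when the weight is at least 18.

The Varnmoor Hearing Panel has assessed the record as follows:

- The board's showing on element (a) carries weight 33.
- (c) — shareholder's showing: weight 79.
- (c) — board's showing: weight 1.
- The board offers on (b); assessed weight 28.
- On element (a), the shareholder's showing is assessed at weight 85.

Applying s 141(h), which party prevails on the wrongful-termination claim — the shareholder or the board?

shareholder

Stage 1 — burden on shareholder; standard: a preponderance (weight is at least 51).
    (a): 85 − 33 = 52 ≥ 51 [met]
  Stage 1 is satisfied; the onus moves to the board.
Stage 2 — burden on board; standard: a scintilla of evidence (weight is at least 18).
    (b): 28 ≥ 18 [met]
  The board carries Stage 2; the shareholder now bears the burden.
Stage 3 — burden on shareholder; standard: clear and convincing evidence (weight is at least 69).
    (c): 79 − 1 = 78 ≥ 69 [met]
  Stage 3 carried; the final stage is satisfied.
Every stage carried; the shareholder prevails.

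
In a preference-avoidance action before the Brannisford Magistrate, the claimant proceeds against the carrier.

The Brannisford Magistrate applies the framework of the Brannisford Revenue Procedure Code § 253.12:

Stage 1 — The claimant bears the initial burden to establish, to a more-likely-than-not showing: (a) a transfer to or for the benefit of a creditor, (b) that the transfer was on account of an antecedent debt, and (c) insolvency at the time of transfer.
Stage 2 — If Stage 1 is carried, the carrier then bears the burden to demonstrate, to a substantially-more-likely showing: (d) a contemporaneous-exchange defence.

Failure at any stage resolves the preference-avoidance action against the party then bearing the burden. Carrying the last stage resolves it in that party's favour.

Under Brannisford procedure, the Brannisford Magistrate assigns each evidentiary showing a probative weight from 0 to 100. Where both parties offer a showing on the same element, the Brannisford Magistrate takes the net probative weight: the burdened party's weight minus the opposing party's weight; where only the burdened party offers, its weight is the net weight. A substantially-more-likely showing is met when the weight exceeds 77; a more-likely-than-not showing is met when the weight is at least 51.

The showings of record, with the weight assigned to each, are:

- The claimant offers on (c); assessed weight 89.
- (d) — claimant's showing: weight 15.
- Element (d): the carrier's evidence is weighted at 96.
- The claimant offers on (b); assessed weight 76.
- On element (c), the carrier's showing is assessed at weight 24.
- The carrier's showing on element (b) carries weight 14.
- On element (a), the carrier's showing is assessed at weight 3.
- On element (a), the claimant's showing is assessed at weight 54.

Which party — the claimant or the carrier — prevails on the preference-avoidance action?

At Stage 1 the claimant must meet a more-likely-than-not showing (weight is at least 51): on (a) the weight is 54 less the opposing 3 gives net 51, which does reach 51, so (a) meets the standard; on (b) the weight is 76 less the opposing 14 gives net 62, ≥ 51, so (b) meets the standard; on (c) the weight is 89 less the opposing 24 gives net 65, ≥ 51, so (c) meets the standard.
  The claimant carries Stage 1; the carrier now bears the burden.
At Stage 2 the carrier must meet a substantially-more-likely showing (weight exceeds 77): on (d) the weight is 96 less the opposing 15 gives net 81, which does exceed 77, so (d) meets the standard.
  Stage 2 carried; the final stage is satisfied.
With every stage satisfied, the carrier prevails.

carrier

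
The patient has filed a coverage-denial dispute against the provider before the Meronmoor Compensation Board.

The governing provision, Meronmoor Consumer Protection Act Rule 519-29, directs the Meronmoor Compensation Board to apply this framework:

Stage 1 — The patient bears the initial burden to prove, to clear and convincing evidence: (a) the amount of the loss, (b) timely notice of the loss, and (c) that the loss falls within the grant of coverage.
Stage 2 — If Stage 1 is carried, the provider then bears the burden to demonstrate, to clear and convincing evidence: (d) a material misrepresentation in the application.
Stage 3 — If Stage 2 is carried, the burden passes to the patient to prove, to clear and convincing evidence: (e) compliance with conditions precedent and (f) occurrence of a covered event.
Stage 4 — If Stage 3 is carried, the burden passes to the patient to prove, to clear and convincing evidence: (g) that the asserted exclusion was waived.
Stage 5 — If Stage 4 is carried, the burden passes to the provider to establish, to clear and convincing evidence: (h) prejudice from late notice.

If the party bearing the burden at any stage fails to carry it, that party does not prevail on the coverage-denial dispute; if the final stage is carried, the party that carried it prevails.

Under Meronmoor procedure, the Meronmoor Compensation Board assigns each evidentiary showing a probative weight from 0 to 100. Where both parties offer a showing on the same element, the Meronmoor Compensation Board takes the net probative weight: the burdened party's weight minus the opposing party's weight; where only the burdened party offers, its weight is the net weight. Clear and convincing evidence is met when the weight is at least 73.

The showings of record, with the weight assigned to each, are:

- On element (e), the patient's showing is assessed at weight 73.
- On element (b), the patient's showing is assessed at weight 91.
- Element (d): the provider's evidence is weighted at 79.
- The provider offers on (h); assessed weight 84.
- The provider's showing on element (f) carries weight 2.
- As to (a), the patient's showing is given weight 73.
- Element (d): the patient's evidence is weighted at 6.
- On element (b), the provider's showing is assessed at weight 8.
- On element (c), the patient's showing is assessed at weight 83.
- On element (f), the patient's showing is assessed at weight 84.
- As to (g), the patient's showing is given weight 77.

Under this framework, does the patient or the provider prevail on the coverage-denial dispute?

Stage 1 (patient, clear and convincing evidence, weight is at least 73): (a) 73 ≥ 73 — meets; (b) net 91−8=83 ≥ 73 — meets; (c) 83 ≥ 73 — meets.
  Stage 1 carried; the burden shifts to the provider.
Stage 2 (provider, clear and convincing evidence, weight is at least 73): (d) net 79−6=73 ≥ 73 — meets.
  Stage 2 carried; the burden shifts to the patient.
Stage 3 (patient, clear and convincing evidence, weight is at least 73): (e) 73 ≥ 73 — meets; (f) net 84−2=82 ≥ 73 — meets.
  All elements met. The patient retains the burden for Stage 4.
Stage 4 (patient, clear and convincing evidence, weight is at least 73): (g) 77 ≥ 73 — meets.
  The patient carries Stage 4; the provider now bears the burden.
Stage 5 (provider, clear and convincing evidence, weight is at least 73): (h) 84 ≥ 73 — meets.
  The provider carries the last stage.
All stages carried — the provider prevails.

provider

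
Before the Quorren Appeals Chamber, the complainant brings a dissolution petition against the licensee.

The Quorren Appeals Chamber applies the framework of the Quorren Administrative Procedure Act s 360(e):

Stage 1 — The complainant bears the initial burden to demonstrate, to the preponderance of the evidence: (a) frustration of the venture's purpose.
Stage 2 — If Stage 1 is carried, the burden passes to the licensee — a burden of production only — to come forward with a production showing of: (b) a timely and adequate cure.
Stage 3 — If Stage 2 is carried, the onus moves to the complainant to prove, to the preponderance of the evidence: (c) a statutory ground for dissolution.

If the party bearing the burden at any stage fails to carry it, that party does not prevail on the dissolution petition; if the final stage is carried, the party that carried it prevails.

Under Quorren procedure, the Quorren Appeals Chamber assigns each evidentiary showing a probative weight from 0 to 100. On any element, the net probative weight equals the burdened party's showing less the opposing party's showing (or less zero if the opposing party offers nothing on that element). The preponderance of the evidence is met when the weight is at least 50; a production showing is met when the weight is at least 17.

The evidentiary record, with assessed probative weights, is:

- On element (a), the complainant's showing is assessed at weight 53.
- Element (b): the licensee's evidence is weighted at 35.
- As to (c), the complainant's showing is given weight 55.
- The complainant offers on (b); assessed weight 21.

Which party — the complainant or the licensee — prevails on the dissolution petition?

Stage 1 — burden on complainant; standard: the preponderance of the evidence (weight is at least 50).
    (a): 53 ≥ 50 [met]
  All elements met. The burden passes to the licensee.
Stage 2 — burden on licensee; standard: a production showing (weight is at least 17).
    (b): 35 − 21 = 14 < 17 [not met]
  Not every element is met, so the licensee fails to carry Stage 2.
The complainant prevails.

complainant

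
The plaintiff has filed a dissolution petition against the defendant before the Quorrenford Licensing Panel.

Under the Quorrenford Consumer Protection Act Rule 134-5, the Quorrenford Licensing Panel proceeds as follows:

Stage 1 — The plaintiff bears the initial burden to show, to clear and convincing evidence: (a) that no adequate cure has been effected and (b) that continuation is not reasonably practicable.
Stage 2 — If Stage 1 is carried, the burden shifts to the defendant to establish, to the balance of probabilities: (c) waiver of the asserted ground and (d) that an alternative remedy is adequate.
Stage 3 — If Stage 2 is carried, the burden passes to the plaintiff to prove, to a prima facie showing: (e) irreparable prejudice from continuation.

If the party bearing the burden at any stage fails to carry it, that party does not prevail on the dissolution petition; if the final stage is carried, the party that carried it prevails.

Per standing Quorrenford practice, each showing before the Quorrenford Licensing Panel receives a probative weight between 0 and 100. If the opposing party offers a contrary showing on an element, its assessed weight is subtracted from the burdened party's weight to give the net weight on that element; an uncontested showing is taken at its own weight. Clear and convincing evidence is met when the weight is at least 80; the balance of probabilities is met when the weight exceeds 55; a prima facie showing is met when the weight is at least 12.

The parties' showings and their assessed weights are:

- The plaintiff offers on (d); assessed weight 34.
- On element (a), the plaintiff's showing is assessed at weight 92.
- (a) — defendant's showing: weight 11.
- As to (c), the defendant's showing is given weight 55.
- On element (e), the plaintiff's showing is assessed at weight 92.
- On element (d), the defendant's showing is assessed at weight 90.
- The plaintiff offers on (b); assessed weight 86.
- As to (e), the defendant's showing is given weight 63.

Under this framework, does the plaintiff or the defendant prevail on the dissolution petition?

Stage 1 (plaintiff, clear and convincing evidence, weight is at least 80): (a) net 92−11=81 ≥ 80 — meets; (b) 86 ≥ 80 — meets.
  The plaintiff carries Stage 1; the defendant now bears the burden.
Stage 2 (defendant, the balance of probabilities, weight exceeds 55): (c) 55 ≤ 55 — fails; (d) net 90−34=56 > 55 — meets.
  Stage 2 not carried; the defendant fails its burden.
The analysis ends at Stage 2; the plaintiff prevails.

plaintiff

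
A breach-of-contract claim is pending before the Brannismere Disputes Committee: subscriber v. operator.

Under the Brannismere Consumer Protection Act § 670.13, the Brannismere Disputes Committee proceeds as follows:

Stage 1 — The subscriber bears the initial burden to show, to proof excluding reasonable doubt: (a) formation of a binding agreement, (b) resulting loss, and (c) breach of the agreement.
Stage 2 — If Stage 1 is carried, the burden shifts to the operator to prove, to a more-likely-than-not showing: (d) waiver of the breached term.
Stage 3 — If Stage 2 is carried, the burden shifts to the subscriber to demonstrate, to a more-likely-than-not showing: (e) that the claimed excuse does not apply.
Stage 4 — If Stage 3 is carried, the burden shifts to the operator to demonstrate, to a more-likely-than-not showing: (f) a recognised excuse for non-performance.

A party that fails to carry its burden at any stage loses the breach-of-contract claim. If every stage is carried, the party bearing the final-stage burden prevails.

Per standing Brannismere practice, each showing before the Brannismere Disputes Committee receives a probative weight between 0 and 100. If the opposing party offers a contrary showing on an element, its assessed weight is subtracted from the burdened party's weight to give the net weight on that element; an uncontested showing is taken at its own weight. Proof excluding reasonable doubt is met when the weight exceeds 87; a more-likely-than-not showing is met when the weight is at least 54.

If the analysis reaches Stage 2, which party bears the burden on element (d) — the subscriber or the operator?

operator

Stage 2's rule assigns the burden to the operator (to a more-likely-than-not showing).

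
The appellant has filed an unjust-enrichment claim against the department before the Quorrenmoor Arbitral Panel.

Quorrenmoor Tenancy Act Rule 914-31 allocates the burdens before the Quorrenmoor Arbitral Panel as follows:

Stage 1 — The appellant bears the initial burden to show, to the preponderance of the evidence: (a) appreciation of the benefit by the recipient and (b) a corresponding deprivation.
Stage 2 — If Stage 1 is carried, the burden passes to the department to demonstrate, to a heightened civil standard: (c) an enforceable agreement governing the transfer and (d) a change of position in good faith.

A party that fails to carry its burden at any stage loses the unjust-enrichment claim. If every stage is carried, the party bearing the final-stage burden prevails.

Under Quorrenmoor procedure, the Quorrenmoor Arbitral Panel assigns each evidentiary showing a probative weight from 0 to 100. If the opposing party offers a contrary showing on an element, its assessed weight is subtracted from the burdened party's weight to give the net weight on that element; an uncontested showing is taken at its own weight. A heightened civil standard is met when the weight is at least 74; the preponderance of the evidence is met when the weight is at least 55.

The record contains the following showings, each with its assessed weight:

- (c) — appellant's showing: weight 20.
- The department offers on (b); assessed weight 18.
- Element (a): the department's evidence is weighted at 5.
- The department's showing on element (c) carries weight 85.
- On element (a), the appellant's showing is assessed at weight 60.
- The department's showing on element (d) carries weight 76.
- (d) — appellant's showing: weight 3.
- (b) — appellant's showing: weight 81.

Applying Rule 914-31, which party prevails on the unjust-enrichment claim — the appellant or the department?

appellant

At Stage 1 the appellant must meet the preponderance of the evidence (weight is at least 55): on (a) the weight is 60 less the opposing 5 gives net 55, which does reach 55, so (a) meets the standard; on (b) the weight is 81 less the opposing 18 gives net 63, ≥ 55, so (b) meets the standard.
  The appellant carries Stage 1; the department now bears the burden.
At Stage 2 the department must meet a heightened civil standard (weight is at least 74): on (c) the weight is 85 less the opposing 20 gives net 65, which does not reach 74, so (c) does not meet the standard; on (d) the weight is 76 less the opposing 3 gives net 73, which does not reach 74, so (d) does not meet the standard.
  Not every element is met, so the department fails to carry Stage 2.
The analysis ends at Stage 2; the appellant prevails.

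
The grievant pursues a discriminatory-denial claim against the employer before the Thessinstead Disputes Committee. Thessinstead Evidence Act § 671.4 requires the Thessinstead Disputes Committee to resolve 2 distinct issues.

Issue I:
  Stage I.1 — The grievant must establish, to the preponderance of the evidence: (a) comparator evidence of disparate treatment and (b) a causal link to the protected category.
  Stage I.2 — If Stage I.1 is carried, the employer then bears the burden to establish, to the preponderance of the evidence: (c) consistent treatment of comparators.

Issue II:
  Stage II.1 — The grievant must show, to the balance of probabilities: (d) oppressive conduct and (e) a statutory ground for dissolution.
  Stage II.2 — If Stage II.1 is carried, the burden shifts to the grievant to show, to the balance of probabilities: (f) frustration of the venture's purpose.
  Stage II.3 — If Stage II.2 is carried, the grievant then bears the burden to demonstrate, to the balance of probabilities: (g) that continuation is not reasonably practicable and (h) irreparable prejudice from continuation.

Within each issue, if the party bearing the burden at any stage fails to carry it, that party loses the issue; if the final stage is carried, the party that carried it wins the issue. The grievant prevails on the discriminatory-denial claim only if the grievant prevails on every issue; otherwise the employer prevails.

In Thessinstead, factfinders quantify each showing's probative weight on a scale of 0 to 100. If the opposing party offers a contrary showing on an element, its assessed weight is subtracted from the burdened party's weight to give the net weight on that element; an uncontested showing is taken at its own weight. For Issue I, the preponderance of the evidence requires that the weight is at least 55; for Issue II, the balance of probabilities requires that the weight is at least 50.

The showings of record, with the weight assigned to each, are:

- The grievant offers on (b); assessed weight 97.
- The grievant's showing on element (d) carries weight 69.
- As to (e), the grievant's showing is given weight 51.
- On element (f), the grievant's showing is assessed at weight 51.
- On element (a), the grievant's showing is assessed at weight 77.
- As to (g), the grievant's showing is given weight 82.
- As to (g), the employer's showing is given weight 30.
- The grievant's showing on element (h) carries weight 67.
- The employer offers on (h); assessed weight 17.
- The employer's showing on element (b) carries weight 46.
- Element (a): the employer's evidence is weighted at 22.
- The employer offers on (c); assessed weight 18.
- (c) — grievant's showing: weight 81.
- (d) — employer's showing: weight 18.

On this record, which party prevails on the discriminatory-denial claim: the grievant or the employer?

employer

— Issue I —
At Stage I.1 the grievant must meet the preponderance of the evidence (weight is at least 55): on (a) the weight is 77 less the opposing 22 gives net 55, which does reach 55, so (a) meets the standard; on (b) the weight is 97 less the opposing 46 gives net 51, which does not reach 55, so (b) does not meet the standard.
  The grievant does not carry Stage I.1.
The employer prevails on this issue.
— Issue II —
At Stage II.1 the grievant must meet the balance of probabilities (weight is at least 50): on (d) the weight is 69 less the opposing 18 gives net 51, ≥ 50, so (d) meets the standard; on (e) the weight is 51, which does reach 50, so (e) meets the standard.
  Stage II.1 is satisfied; the grievant continues to bear the burden.
At Stage II.2 the grievant must meet the balance of probabilities (weight is at least 50): on (f) the weight is 51, which does reach 50, so (f) meets the standard.
  Stage II.2 is satisfied; the grievant continues to bear the burden.
At Stage II.3 the grievant must meet the balance of probabilities (weight is at least 50): on (g) the weight is 82 less the opposing 30 gives net 52, which does reach 50, so (g) meets the standard; on (h) the weight is 67 less the opposing 17 gives net 50, ≥ 50, so (h) meets the standard.
  All elements met at the final stage.
All stages carried — the grievant prevails on this issue.
Per-issue: Issue I → employer; Issue II → grievant. The grievant must prevail on every issue; overall, the employer prevails.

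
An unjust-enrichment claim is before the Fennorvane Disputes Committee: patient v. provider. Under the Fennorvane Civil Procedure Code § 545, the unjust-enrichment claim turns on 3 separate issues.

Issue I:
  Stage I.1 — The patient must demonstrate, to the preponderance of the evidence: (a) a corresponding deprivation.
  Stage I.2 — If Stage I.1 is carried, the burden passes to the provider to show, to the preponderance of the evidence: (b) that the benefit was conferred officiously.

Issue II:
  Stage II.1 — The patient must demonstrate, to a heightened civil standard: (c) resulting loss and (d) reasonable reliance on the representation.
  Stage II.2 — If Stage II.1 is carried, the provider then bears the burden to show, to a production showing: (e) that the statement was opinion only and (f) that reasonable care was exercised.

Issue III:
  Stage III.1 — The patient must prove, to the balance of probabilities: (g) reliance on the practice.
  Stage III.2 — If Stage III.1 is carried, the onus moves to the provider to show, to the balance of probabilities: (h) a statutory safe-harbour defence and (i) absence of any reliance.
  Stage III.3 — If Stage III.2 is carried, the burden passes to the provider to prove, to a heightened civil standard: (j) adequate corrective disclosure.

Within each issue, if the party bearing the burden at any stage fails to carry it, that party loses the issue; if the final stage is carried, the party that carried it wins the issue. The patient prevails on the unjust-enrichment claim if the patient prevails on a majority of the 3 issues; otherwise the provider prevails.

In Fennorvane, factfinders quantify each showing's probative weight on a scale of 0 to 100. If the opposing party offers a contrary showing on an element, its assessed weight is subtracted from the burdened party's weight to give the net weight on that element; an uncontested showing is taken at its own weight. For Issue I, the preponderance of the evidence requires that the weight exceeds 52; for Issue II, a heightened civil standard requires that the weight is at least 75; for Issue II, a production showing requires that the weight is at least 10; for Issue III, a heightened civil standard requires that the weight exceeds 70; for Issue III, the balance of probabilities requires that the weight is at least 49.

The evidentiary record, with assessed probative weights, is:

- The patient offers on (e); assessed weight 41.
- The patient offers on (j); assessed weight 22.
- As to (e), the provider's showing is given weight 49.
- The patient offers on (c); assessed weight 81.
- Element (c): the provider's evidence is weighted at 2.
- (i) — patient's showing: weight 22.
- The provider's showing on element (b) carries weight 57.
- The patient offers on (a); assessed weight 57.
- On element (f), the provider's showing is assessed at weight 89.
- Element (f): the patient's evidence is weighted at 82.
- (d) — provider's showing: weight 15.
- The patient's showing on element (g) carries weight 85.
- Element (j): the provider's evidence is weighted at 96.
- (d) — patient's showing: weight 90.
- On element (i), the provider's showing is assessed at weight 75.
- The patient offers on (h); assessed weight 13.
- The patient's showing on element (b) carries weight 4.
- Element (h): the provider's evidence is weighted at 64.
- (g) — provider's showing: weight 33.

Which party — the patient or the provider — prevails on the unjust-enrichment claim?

— Issue I —
Stage I.1 (patient, the preponderance of the evidence, weight exceeds 52): (a) 57 > 52 — meets.
  All elements met. The burden passes to the provider.
Stage I.2 (provider, the preponderance of the evidence, weight exceeds 52): (b) net 57−4=53 > 52 — meets.
  All elements met at the final stage.
With every stage satisfied, the provider prevails on this issue.
— Issue II —
Stage II.1 (patient, a heightened civil standard, weight is at least 75): (c) net 81−2=79 ≥ 75 — meets; (d) net 90−15=75 ≥ 75 — meets.
  Stage II.1 carried; the burden shifts to the provider.
Stage II.2 (provider, a production showing, weight is at least 10): (e) net 49−41=8 < 10 — fails; (f) net 89−82=7 < 10 — fails.
  Stage II.2 not carried; the provider fails its burden.
The analysis ends at Stage II.2; the patient prevails on this issue.
— Issue III —
At Stage III.1 the patient must meet the balance of probabilities (weight is at least 49): on (g) the weight is 85 less the opposing 33 gives net 52, ≥ 49, so (g) meets the standard.
  All elements met. The burden passes to the provider.
At Stage III.2 the provider must meet the balance of probabilities (weight is at least 49): on (h) the weight is 64 less the opposing 13 gives net 51, ≥ 49, so (h) meets the standard; on (i) the weight is 75 less the opposing 22 gives net 53, ≥ 49, so (i) meets the standard.
  Stage III.2 is satisfied; the provider continues to bear the burden.
At Stage III.3 the provider must meet a heightened civil standard (weight exceeds 70): on (j) the weight is 96 less the opposing 22 gives net 74, > 70, so (j) meets the standard.
  Stage III.3 carried; the final stage is satisfied.
All stages carried — the provider prevails on this issue.
Per-issue: Issue I → provider; Issue II → patient; Issue III → provider. The patient must prevail on a majority of issues; overall, the provider prevails.

provider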